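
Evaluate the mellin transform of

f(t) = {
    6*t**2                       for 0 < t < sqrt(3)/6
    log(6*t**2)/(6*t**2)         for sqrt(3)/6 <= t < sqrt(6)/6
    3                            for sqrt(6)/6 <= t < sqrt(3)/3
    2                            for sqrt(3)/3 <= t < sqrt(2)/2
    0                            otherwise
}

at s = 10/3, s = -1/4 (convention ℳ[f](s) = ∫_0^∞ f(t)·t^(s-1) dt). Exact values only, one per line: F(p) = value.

back out the power substitution: 6*t on [0, 1/12); log(6*t)/(6*t) on [1/12, 1/6); 3 on [1/6, 1/3); …
reversing the common scale on t: 3*t on [0, 1/6); log(3*t)/(3*t) on [1/6, 1/3); 3 on [1/3, 2/3); …
undo the common scale on t: t on [0, 1/2); log(t)/t on [1/2, 1); 3 on [1, 2); …
slice at sqrt(3)/6, sqrt(6)/6, sqrt(3)/3, transform all 4 pieces, and sum them
the [0, sqrt(3)/6) slice contributes ∫ 6*t**2·t^(s-1) dt
[sqrt(3)/6, sqrt(6)/6) adds the kernel integral of log(6*t**2)/(6*t**2)
the [sqrt(6)/6, sqrt(3)/3) slice contributes ∫ 3·t^(s-1) dt
between sqrt(3)/3 and sqrt(2)/2 the integrand is 2·t^(s-1)

F(10/3) = 12**(1/3)*(-216*2**(2/3) + 80*log(2) + 125 + 128*2**(1/3) + 192*6**(2/3))/7680
F(-1/4) = 2*2**(1/4)*3**(1/8)*(-378*6**(7/8) - 567*2**(3/4) - 252*log(2) + 305 + 1645*2**(7/8))/567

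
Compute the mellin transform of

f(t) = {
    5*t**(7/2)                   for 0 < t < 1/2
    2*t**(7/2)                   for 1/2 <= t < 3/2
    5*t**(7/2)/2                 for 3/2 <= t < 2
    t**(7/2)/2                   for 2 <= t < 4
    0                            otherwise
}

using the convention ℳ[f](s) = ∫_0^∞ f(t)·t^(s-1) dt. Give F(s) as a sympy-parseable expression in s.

decompose at 1/2, 3/2, 2; ℳ[f](s) sums the 4 pieces' integrals
for t in [0, 1/2): the term is ∫ 5*t**(7/2)·t^(s-1)
segment [1/2, 3/2) carries 2*t**(7/2); integrate it
∫ 5*t**(7/2)/2·t^(s-1) over [3/2, 2)
between 2 and 4 the integrand is t**(7/2)/2·t^(s-1)

(6*2**(-s - 7/2) + 4*2**(s + 7/2) - (3/2)**(s + 7/2) + 4**(s + 7/2))/(2*s + 7)
  Re(s) > -7/2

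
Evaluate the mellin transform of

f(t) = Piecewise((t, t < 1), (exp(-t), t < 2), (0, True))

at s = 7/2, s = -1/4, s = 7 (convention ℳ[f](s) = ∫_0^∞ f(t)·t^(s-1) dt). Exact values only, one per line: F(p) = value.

F(7/2) = (-918*sqrt(2) + (-135*sqrt(pi)*erfc(sqrt(2)) + 16 + 135*sqrt(pi)*erfc(1))*exp(2) + 522*E)*exp(-2)/72
F(-1/4) = -uppergamma(-1/4, 2) + uppergamma(-1/4, 1) + 4/3
F(7) = -5296*exp(-2) + 1/8 + 1957*exp(-1)

integrate the 2 segments split at 1, then add the results
∫ over [0, 1) of t·t^(s-1) joins the sum
between 1 and 2 the integrand is exp(-t)·t^(s-1)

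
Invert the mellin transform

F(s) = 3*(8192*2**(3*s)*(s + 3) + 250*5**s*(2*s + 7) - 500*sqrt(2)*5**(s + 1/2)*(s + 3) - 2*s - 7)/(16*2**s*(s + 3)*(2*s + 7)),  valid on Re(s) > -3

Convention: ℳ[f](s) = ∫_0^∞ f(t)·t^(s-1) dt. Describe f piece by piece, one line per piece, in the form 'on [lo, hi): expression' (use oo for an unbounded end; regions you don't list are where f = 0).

on [0, 1/2): 3*t**3/2
on [1/2, 5/2): 3*t**3
on [5/2, 4): 6*t**(7/2)

decompose at 1/2, 5/2; ℳ[f](s) sums the 3 pieces' integrals
∫ 3*t**3/2·t^(s-1) over [0, 1/2)
piece [1/2, 5/2): integrate 3*t**3 against the kernel
on [5/2, 4) integrate f = 6*t**(7/2) against the kernel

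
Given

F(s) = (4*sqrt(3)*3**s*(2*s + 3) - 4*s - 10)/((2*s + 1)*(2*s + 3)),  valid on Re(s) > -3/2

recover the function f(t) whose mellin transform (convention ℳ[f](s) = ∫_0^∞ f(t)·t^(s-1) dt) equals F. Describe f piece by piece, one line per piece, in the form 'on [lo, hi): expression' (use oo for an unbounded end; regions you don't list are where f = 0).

breakpoints 1: one integral from each of the 2 segments
∫ t**(3/2)·t^(s-1) over [0, 1)
piece [1, 3): integrate 2*sqrt(t) against the kernel

on [0, 1): t**(3/2)
on [1, 3): 2*sqrt(t)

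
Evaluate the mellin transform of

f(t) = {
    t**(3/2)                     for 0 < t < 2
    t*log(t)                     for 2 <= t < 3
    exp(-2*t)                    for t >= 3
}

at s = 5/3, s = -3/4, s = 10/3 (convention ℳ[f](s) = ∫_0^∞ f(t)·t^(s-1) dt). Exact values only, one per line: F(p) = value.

F(5/3) = -81*3**(2/3)/64 - 3*2**(2/3)*log(2)/2 + 2**(1/3)*uppergamma(5/3, 6)/4 + 9*2**(2/3)/16 + 48*2**(1/6)/19 + 27*3**(2/3)*log(3)/8
F(-3/4) = -16*3**(1/4) + 2**(3/4)*uppergamma(-3/4, 6) + 4*2**(3/4)/3 + log(3**(4*3**(1/4))/2**(4*2**(1/4))) + 16*2**(1/4)
F(10/3) = -729*3**(1/3)/169 - 48*2**(1/3)*log(2)/13 + 2**(2/3)*uppergamma(10/3, 6)/16 + 144*2**(1/3)/169 + 96*2**(5/6)/29 + 243*3**(1/3)*log(3)/13

decompose at 2, 3; ℳ[f](s) sums the 3 pieces' integrals
[0, 2) adds the kernel integral of t**(3/2)
over [2, 3), the kernel integral of t*log(t) enters the sum
segment [3, ∞) carries exp(-2*t); integrate it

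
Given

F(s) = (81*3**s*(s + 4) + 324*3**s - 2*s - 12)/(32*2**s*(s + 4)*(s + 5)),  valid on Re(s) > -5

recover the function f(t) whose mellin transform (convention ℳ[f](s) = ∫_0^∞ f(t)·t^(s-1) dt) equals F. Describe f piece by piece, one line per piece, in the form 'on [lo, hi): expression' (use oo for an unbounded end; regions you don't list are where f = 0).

on [0, 1/2): t**5
on [1/2, 3/2): t**4*(2 - t)

back out the shared t-power: t**3 on [0, 1/2); t**2*(2 - t) on [1/2, 3/2)
remove the shared t-power first: t on [0, 1/2); 2 - t on [1/2, 3/2)
linearity at 1/2 turns ℳ[f](s) into 2 summed integrals
∫ t**5·t^(s-1) over [0, 1/2)
∫ t**4*(2 - t)·t^(s-1) over [1/2, 3/2)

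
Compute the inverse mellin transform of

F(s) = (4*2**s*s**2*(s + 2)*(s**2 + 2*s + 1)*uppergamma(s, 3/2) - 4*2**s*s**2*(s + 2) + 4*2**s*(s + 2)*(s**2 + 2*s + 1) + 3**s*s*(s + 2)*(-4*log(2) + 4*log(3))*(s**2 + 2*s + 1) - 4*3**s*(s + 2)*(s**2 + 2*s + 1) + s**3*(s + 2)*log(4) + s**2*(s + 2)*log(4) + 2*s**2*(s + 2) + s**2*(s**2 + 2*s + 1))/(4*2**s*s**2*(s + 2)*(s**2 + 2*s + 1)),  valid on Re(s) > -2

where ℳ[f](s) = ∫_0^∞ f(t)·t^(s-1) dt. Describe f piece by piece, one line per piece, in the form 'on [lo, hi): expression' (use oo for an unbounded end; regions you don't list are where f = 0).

on [0, 1/2): t**2
on [1/2, 1): t*log(t)
on [1, 3/2): log(t)
on [3/2, oo): exp(-t)

summing 4 kernel integrals split by 1/2, 1, 3/2 yields ℳ[f](s)
[0, 1/2) adds the kernel integral of t**2
segment [1/2, 1) carries t*log(t); integrate it
∫ over [1, 3/2) of log(t)·t^(s-1) joins the sum
[3/2, ∞) adds the kernel integral of exp(-t)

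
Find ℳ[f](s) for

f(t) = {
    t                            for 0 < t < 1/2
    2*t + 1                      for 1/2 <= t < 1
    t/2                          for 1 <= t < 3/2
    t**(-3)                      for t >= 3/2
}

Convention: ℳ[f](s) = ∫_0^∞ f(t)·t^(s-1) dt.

summing 4 kernel integrals split by 1/2, 1, 3/2 yields ℳ[f](s)
on [0, 1/2) integrate f = t against the kernel
over [1/2, 1), the kernel integral of (2*t + 1) enters the sum
between 1 and 3/2 the integrand is t/2·t^(s-1)
segment [3/2, ∞) carries t**(-3); integrate it

(270*2**s*s**2 - 702*2**s*s - 324*2**s + 49*3**s*s**2 - 275*3**s*s - 162*s**2 + 378*s + 324)/(108*2**s*s*(s**2 - 2*s - 3))
  -1 < Re(s) < 3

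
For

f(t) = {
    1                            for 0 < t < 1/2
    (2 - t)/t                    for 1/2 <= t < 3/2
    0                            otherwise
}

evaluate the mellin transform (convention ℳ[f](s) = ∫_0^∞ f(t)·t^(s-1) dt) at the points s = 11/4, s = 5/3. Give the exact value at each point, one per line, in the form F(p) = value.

F(11/4) = 3*2**(1/4)*(-10 + 23*3**(3/4))/154
F(5/3) = 3*2**(1/3)*(-8 + 7*3**(2/3))/20

peel off the shared t-power: t on [0, 1/2); 2 - t on [1/2, 3/2)
decompose at 1/2; ℳ[f](s) sums the 2 pieces' integrals
for t in [0, 1/2): the term is ∫ 1·t^(s-1)
∫ (2 - t)/t·t^(s-1) over [1/2, 3/2)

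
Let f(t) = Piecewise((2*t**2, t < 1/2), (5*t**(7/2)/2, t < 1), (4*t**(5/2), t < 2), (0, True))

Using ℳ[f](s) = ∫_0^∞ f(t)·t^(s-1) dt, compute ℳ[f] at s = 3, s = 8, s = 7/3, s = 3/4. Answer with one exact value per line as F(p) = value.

cuts at 1/2, 1: linearity sums the 3 kernel integrals
[0, 1/2) adds the kernel integral of 2*t**2
over [1/2, 1), the kernel integral of 5*t**(7/2)/2 enters the sum
the [1, 2) slice contributes ∫ 4*t**(5/2)·t^(s-1) dt

F(3) = -3777/11440 + 425929*sqrt(2)/18304
F(8) = -403997/2472960 + 771751831*sqrt(2)/1978368
F(7/3) = -81/203 - 3*2**(1/6)/448 + 3*2**(2/3)/208 + 384*2**(5/6)/29
F(3/4) = -142/221 - 5*2**(3/4)/272 + 1421*2**(1/4)/143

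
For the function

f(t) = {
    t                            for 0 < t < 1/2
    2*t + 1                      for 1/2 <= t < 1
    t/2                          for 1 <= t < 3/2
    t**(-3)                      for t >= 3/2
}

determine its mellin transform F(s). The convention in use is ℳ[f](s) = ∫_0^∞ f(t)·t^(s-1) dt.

integrate the 4 segments split at 1/2, 1, 3/2, then add the results
segment 0 to 1/2 holds t; add its integral
over [1/2, 1), the kernel integral of (2*t + 1) enters the sum
piece [1, 3/2): integrate t/2 against the kernel
the [3/2, ∞) slice contributes ∫ t**(-3)·t^(s-1) dt

(270*2**s*s**2 - 702*2**s*s - 324*2**s + 49*3**s*s**2 - 275*3**s*s - 162*s**2 + 378*s + 324)/(108*2**s*s*(s**2 - 2*s - 3))
  -1 < Re(s) < 3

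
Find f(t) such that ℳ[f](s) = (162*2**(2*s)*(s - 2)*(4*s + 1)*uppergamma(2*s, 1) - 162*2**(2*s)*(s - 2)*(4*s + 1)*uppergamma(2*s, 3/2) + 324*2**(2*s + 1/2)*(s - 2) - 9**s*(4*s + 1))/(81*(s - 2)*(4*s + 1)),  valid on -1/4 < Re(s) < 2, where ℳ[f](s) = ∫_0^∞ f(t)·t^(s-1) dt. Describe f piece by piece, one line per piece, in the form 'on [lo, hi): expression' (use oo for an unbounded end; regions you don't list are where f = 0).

the power substitution comes off first: sqrt(t) on [0, 2); exp(-t/2) on [2, 3); t**(-4) on [3, ∞)
slice at 4, 9, transform all 3 pieces, and sum them
for t in [0, 4): the term is ∫ t**(1/4)·t^(s-1)
over [4, 9), the kernel integral of exp(-sqrt(t)/2) enters the sum
on [9, ∞): add ∫ t**(-2)·t^(s-1) dt

on [0, 4): t**(1/4)
on [4, 9): exp(-sqrt(t)/2)
on [9, oo): t**(-2)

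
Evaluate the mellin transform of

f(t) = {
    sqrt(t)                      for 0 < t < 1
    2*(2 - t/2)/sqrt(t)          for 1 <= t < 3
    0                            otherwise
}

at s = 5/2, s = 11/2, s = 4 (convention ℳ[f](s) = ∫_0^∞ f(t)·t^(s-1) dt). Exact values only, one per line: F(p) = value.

back out the shared t-power: 1 on [0, 1); 2*(2 - t/2)/t on [1, 3)
remove the common scale on t first: 1 on [0, 1/2); (2 - t)/t on [1/2, 3/2)
back out the shared t-power: t on [0, 1/2); 2 - t on [1/2, 3/2)
cuts at 1: linearity sums the 2 kernel integrals
piece [0, 1): integrate sqrt(t) against the kernel
the [1, 3) slice contributes ∫ 2*(2 - t/2)/sqrt(t)·t^(s-1) dt

F(5/2) = 23/3
F(11/2) = 2173/30
F(4) = -44/63 + 90*sqrt(3)/7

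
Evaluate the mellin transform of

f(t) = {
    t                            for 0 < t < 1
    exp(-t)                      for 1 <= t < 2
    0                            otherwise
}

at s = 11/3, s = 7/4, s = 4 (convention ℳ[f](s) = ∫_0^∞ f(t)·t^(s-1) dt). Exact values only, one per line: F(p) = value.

split f at 1: ℳ[f](s) collects 2 kernel integrals
over [0, 1), the kernel integral of t enters the sum
on [1, 2) integrate f = exp(-t) against the kernel

F(11/3) = -uppergamma(11/3, 2) + 3/14 + uppergamma(11/3, 1)
F(7/4) = -uppergamma(7/4, 2) + 4/11 + uppergamma(7/4, 1)
F(4) = -38*exp(-2) + 1/5 + 16*exp(-1)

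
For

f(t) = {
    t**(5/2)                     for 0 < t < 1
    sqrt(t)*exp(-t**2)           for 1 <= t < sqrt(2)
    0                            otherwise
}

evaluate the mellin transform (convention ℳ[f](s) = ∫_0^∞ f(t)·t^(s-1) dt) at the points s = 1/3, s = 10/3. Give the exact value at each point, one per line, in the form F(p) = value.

reversing the shared t-power: t**2 on [0, 1); exp(-t**2) on [1, sqrt(2))
peel off the power substitution: t on [0, 1); exp(-t) on [1, 2)
slice at 1, transform all 2 pieces, and sum them
∫ over [0, 1) of t**(5/2)·t^(s-1) joins the sum
segment [1, sqrt(2)) carries sqrt(t)*exp(-t**2); integrate it

F(1/3) = -uppergamma(5/12, 2)/2 + uppergamma(5/12, 1)/2 + 6/17
F(10/3) = -uppergamma(23/12, 2)/2 + 6/35 + uppergamma(23/12, 1)/2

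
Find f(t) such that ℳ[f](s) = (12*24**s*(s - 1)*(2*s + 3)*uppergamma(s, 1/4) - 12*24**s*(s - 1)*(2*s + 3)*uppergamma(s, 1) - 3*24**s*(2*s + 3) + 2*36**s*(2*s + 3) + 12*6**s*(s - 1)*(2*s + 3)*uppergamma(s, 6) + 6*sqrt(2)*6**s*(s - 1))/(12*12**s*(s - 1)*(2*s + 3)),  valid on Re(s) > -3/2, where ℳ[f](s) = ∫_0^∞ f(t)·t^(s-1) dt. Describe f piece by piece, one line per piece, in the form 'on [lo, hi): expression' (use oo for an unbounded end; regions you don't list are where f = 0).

the 4 pieces separated at 1/2, 2, 3 each add one integral
∫ over [0, 1/2) of t**(3/2)·t^(s-1) joins the sum
on [1/2, 2): add ∫ exp(-t/2)·t^(s-1) dt
over [2, 3), the kernel integral of 1/(2*t) enters the sum
piece [3, ∞): integrate exp(-2*t) against the kernel

on [0, 1/2): t**(3/2)
on [1/2, 2): exp(-t/2)
on [2, 3): 1/(2*t)
on [3, oo): exp(-2*t)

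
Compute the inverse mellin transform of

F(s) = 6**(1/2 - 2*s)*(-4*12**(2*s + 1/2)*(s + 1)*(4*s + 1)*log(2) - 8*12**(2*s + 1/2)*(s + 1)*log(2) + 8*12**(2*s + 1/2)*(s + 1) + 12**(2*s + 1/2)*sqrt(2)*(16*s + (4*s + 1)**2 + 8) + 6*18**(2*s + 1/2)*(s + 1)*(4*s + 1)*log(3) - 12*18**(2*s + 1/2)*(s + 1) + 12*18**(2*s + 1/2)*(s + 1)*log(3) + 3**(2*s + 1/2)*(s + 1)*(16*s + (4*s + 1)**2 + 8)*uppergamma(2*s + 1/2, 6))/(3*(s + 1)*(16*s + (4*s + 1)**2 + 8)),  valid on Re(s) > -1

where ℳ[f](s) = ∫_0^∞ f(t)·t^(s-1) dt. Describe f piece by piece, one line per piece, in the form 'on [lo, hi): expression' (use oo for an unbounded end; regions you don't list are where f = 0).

on [0, 4): t
on [4, 9): t**(3/4)*log(sqrt(t))
on [9, oo): t**(1/4)*exp(-2*sqrt(t))

peel off the power substitution: t**2 on [0, 2); t**(3/2)*log(t) on [2, 3); sqrt(t)*exp(-2*t) on [3, ∞)
invert the shared t-power to get t**(3/2) on [0, 2); t*log(t) on [2, 3); exp(-2*t) on [3, ∞)
f breaks at 4, 9 into 3 integrals to sum
∫ over [0, 4) of t·t^(s-1) joins the sum
on [4, 9) integrate f = t**(3/4)*log(sqrt(t)) against the kernel
segment 9 to ∞ holds t**(1/4)*exp(-2*sqrt(t)); add its integral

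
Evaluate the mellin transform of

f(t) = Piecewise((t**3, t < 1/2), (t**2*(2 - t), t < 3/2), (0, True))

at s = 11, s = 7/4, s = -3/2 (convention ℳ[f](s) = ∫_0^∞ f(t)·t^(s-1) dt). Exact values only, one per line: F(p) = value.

F(11) = 3871923/425984
F(7/4) = 2**(1/4)*(-46 + 837*3**(3/4))/2280
F(-3/2) = sqrt(2)*(-10 + 9*sqrt(3))/6

remove the shared t-power first: t on [0, 1/2); 2 - t on [1/2, 3/2)
along the cuts 1/2, ℳ[f](s) splits into 2 integrals
∫ over [0, 1/2) of t**3·t^(s-1) joins the sum
on [1/2, 3/2) integrate f = t**2*(2 - t) against the kernel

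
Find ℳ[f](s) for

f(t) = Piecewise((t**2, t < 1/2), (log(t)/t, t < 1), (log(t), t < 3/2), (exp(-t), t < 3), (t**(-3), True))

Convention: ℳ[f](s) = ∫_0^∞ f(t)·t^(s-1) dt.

treat the 5 regions marked off by 1/2, 1, 3/2, 3 separately and sum
piece [0, 1/2): integrate t**2 against the kernel
piece [1/2, 1): integrate log(t)/t against the kernel
segment [1, 3/2) carries log(t); integrate it
for t in [3/2, 3): the term is ∫ exp(-t)·t^(s-1)
over [3, ∞), the kernel integral of t**(-3) enters the sum

(108*2**s*s**2*(s - 3)*(s + 2)*(s**2 - 2*s + 1)*uppergamma(s, 3/2) - 108*2**s*s**2*(s - 3)*(s + 2)*(s**2 - 2*s + 1)*uppergamma(s, 3) - 108*2**s*s**2*(s - 3)*(s + 2) + 108*2**s*(s - 3)*(s + 2)*(s**2 - 2*s + 1) - 108*3**s*s*(s - 3)*(s + 2)*(s**2 - 2*s + 1)*log(2) + 108*3**s*s*(s - 3)*(s + 2)*(s**2 - 2*s + 1)*log(3) - 108*3**s*(s - 3)*(s + 2)*(s**2 - 2*s + 1) - 4*6**s*s**2*(s + 2)*(s**2 - 2*s + 1) + 216*s**3*(s - 3)*(s + 2)*log(2) - 216*s**2*(s - 3)*(s + 2)*log(2) + 216*s**2*(s - 3)*(s + 2) + 27*s**2*(s - 3)*(s**2 - 2*s + 1))/(108*2**s*s**2*(s - 3)*(s + 2)*(s**2 - 2*s + 1))
  -2 < Re(s) < 3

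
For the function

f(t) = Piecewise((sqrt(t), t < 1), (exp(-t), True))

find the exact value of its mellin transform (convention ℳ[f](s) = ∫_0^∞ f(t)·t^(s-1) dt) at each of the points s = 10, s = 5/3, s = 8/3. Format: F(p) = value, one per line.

F(10) = 2/21 + 986410*exp(-1)
F(5/3) = 6/13 + uppergamma(5/3, 1)
F(8/3) = 6/19 + uppergamma(8/3, 1)

along the cuts 1, ℳ[f](s) splits into 2 integrals
the [0, 1) slice contributes ∫ sqrt(t)·t^(s-1) dt
between 1 and ∞ the integrand is exp(-t)·t^(s-1)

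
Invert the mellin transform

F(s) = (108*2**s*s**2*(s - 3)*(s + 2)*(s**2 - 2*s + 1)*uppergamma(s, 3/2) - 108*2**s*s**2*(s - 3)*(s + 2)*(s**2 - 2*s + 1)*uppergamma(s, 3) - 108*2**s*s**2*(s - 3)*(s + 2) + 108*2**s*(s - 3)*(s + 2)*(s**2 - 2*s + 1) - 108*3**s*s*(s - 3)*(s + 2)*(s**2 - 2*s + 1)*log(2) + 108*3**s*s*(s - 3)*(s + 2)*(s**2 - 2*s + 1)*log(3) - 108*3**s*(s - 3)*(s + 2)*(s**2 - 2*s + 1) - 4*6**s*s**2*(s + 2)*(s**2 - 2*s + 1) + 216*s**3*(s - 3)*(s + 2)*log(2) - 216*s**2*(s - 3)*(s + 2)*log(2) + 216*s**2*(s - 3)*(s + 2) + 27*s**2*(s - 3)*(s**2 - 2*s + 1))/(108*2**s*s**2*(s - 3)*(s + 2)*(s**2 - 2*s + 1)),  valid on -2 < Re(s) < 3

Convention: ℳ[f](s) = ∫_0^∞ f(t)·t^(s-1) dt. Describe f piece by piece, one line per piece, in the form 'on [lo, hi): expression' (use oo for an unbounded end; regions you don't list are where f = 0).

on [0, 1/2): t**2
on [1/2, 1): log(t)/t
on [1, 3/2): log(t)
on [3/2, 3): exp(-t)
on [3, oo): t**(-3)

cuts at 1/2, 1, 3/2, 3: linearity sums the 5 kernel integrals
∫ over [0, 1/2) of t**2·t^(s-1) joins the sum
for t in [1/2, 1): the term is ∫ log(t)/t·t^(s-1)
between 1 and 3/2 the integrand is log(t)·t^(s-1)
segment [3/2, 3) carries exp(-t); integrate it
segment 3 to ∞ holds t**(-3); add its integral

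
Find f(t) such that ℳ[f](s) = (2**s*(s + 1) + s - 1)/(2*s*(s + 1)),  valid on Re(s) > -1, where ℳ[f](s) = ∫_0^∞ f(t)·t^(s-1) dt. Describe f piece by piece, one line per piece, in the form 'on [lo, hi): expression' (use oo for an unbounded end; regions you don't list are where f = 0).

decompose at 1; ℳ[f](s) sums the 2 pieces' integrals
segment [0, 1) carries t; integrate it
∫ over [1, 2) of 1/2·t^(s-1) joins the sum

on [0, 1): t
on [1, 2): 1/2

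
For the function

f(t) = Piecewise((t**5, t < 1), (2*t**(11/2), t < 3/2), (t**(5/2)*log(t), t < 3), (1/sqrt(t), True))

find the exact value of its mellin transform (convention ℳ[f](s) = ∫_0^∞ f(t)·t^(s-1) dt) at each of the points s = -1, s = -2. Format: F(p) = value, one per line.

invert the shared t-power to get t**(9/2) on [0, 1); 2*t**5 on [1, 3/2); t**2*log(t) on [3/2, 3); …
reversing the shared t-power: t**(5/2) on [0, 1); 2*t**3 on [1, 3/2); log(t) on [3/2, 3); …
remove the shared t-power first: t**(3/2) on [0, 1); 2*t**2 on [1, 3/2); log(t)/t on [3/2, 3); …
breakpoints 1, 3/2, 3: one integral from each of the 4 segments
over [0, 1), the kernel integral of t**5 enters the sum
piece [1, 3/2): integrate 2*t**(11/2) against the kernel
the [3/2, 3) slice contributes ∫ t**(5/2)*log(t)·t^(s-1) dt
on [3, ∞) integrate f = 1/sqrt(t) against the kernel

F(-1) = -34*sqrt(3)/27 - 7/36 + log(2**(sqrt(6)/2)*3**(-sqrt(6)/2 + 2*sqrt(3))) + 35*sqrt(6)/24
F(-2) = -538*sqrt(3)/135 - 5/21 + log(2**(sqrt(6))*3**(-sqrt(6) + 2*sqrt(3))) + 83*sqrt(6)/28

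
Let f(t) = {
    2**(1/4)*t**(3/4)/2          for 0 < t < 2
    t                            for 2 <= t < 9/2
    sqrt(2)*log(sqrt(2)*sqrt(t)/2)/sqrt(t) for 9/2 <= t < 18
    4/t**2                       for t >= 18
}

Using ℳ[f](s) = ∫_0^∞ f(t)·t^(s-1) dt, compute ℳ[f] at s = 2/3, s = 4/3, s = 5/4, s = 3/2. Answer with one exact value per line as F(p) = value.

F(2/3) = -647*12**(1/3)/36 - 42*2**(2/3)/85 + log(2**(6*6**(1/3))*3**(-6*6**(1/3) + 6*12**(1/3))) + 441*6**(1/3)/20
F(4/3) = -299*18**(1/3)/75 - 9*6**(2/3)*log(3)/5 - 132*2**(1/3)/175 + 9*6**(2/3)*log(2)/5 + 7587*6**(2/3)/1400 + 36*18**(1/3)*log(3)/5
F(5/4) = 2**(1/4)*(-272*sqrt(3) - 42 + log(2**(108*sqrt(6))*3**(-108*sqrt(6) + 432*sqrt(3))) + 315*sqrt(6))/54
F(3/2) = sqrt(2)*(405*log(2) + 542 + 1215*log(3))/90

peel off the common scale on t: t**(3/4) on [0, 1); 2*t on [1, 9/4); log(sqrt(t))/sqrt(t) on [9/4, 9); …
strip the power substitution: t**(3/2) on [0, 1); 2*t**2 on [1, 3/2); log(t)/t on [3/2, 3); …
integrate the 4 segments split at 2, 9/2, 18, then add the results
over [0, 2), the kernel integral of 2**(1/4)*t**(3/4)/2 enters the sum
∫ t·t^(s-1) over [2, 9/2)
between 9/2 and 18 the integrand is sqrt(2)*log(sqrt(2)*sqrt(t)/2)/sqrt(t)·t^(s-1)
for t in [18, ∞): the term is ∫ 4/t**2·t^(s-1)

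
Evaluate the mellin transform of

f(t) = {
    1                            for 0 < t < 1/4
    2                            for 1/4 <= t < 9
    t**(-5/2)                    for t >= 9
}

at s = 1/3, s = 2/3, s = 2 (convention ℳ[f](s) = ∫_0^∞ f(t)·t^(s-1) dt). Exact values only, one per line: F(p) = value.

F(1/3) = 2**(1/3)*(-3159 + 6320*6**(2/3))/2106
F(2/3) = 2**(2/3)*(-891 + 10700*6**(1/3))/2376
F(2) = 7837/96

undo the power substitution: 1 on [0, 1/2); 2 on [1/2, 3); t**(-5) on [3, ∞)
reversing the shared t-power: t on [0, 1/2); 2*t on [1/2, 3); t**(-4) on [3, ∞)
treat the 3 regions marked off by 1/4, 9 separately and sum
[0, 1/4) adds the kernel integral of 1
segment 1/4 to 9 holds 2; add its integral
segment 9 to ∞ holds t**(-5/2); add its integral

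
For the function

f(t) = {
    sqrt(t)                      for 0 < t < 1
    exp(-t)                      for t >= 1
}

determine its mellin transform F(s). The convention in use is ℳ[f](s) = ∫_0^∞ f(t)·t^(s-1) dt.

treat the 2 regions marked off by 1 separately and sum
segment [0, 1) carries sqrt(t); integrate it
∫ exp(-t)·t^(s-1) over [1, ∞)

((2*s + 1)*uppergamma(s, 1) + 2)/(2*s + 1)
  Re(s) > -1/2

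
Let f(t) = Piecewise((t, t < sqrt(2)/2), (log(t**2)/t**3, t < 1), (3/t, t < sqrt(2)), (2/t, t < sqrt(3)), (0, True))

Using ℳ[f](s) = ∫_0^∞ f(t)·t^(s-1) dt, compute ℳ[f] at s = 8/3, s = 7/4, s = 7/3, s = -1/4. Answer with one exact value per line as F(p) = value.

F(8/3) = -99/5 - 3*2**(1/6)*log(2) + 3*2**(5/6)/5 + 6*3**(5/6)/5 + 795*2**(1/6)/44
F(7/4) = 2**(5/8)*(-2178*2**(3/8) - 660*log(2) + 550*2**(3/4) + 1131 + 1100*6**(3/8))/825
F(7/3) = -27/4 - 3*2**(1/3)*log(2)/2 + 3*2**(2/3)/4 + 3*3**(2/3)/2 + 183*2**(1/3)/40
F(-1/4) = 2**(5/8)*(-676*6**(3/8) - 1560*log(2) - 507*2**(3/4) + 2650 + 2802*2**(3/8))/2535

back out the shared t-power: t**2 on [0, sqrt(2)/2); log(t**2)/t**2 on [sqrt(2)/2, 1); 3 on [1, sqrt(2)); …
invert the power substitution to get t on [0, 1/2); log(t)/t on [1/2, 1); 3 on [1, 2); …
split f at sqrt(2)/2, 1, sqrt(2): ℳ[f](s) collects 4 kernel integrals
on [0, sqrt(2)/2): add ∫ t·t^(s-1) dt
between sqrt(2)/2 and 1 the integrand is log(t**2)/t**3·t^(s-1)
for t in [1, sqrt(2)): the term is ∫ 3/t·t^(s-1)
between sqrt(2) and sqrt(3) the integrand is 2/t·t^(s-1)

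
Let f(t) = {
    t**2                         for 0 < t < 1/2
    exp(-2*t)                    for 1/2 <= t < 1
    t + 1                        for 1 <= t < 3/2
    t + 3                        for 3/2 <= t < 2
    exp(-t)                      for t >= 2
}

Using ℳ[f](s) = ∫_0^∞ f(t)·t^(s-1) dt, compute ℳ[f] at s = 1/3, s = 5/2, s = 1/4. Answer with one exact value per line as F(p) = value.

F(1/3) = 2**(2/3)*(-168*3**(1/3) - 105*2**(1/3) - 28*uppergamma(1/3, 2) + 28*2**(1/3)*uppergamma(1/3, 2) + 3 + 28*uppergamma(1/3, 1) + 294*2**(2/3))/56
F(5/2) = sqrt(2)*(3150*E + 630*sqrt(2)*(-7 + 6*sqrt(pi)*exp(2)*erfc(sqrt(2)) + 28*sqrt(2)) + (-9072*sqrt(3) - 3456*sqrt(2) - 945*sqrt(pi)*erfc(sqrt(2)) + 945*sqrt(pi)*erfc(1) + 71494)*exp(2))*exp(-2)/10080
F(1/4) = 2**(3/4)*(-360*3**(1/4) - 216*2**(1/4) - 45*uppergamma(1/4, 2) + 45*2**(1/4)*uppergamma(1/4, 2) + 5 + 45*uppergamma(1/4, 1) + 612*sqrt(2))/90

the 5 pieces separated at 1/2, 1, 3/2, 2 each add one integral
[0, 1/2) adds the kernel integral of t**2
on [1/2, 1) integrate f = exp(-2*t) against the kernel
on [1, 3/2) integrate f = (t + 1) against the kernel
[3/2, 2) adds the kernel integral of (t + 3)
segment [2, ∞) carries exp(-t); integrate it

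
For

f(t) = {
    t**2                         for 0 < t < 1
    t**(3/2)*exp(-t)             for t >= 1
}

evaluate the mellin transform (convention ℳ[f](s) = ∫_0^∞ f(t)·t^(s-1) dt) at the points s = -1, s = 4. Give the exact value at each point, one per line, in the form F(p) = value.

peel off the shared t-power: t**(3/2) on [0, 1); t*exp(-t) on [1, ∞)
back out the shared t-power: sqrt(t) on [0, 1); exp(-t) on [1, ∞)
breakpoints 1: one integral from each of the 2 segments
segment [0, 1) carries t**2; integrate it
the [1, ∞) slice contributes ∫ t**(3/2)*exp(-t)·t^(s-1) dt

F(-1) = sqrt(pi)*erfc(1) + 1
F(4) = (E*(16 + 2835*sqrt(pi)*erfc(1)) + 11490)*exp(-1)/96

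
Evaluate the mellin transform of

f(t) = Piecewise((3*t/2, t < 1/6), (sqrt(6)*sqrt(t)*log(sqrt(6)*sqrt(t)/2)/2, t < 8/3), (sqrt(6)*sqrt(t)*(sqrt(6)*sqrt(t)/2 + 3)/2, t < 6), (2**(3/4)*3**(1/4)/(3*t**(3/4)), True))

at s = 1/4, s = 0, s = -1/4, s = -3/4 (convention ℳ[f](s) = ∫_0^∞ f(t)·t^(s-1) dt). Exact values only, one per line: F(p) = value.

invert the common scale on t to get t on [0, 1/4); sqrt(t)*log(sqrt(t)) on [1/4, 4); sqrt(t)*(sqrt(t) + 3) on [4, 9); …
invert the shared t-power to get sqrt(t) on [0, 1/4); log(sqrt(t)) on [1/4, 4); sqrt(t) + 3 on [4, 9); …
remove the power substitution first: t on [0, 1/2); log(t) on [1/2, 2); t + 3 on [2, 3); …
along the cuts 1/6, 8/3, 6, ℳ[f](s) splits into 4 integrals
piece [0, 1/6): integrate 3*t/2 against the kernel
between 1/6 and 8/3 the integrand is sqrt(6)*sqrt(t)*log(sqrt(6)*sqrt(t)/2)/2·t^(s-1)
on [8/3, 6): add ∫ sqrt(6)*sqrt(t)*(sqrt(6)*sqrt(t)/2 + 3)/2·t^(s-1) dt
on [6, ∞): add ∫ 2**(3/4)*3**(1/4)/(3*t**(3/4))·t^(s-1) dt

F(1/4) = 6**(3/4)*(-1139 + 30*sqrt(2) + 270*log(2) + 864*sqrt(6))/270
F(0) = 4*sqrt(3)/27 + 5*log(2) + 33/4
F(-1/4) = 6**(1/4)*(-330 + sqrt(2) + 108*log(2) + 144*sqrt(6))/18
F(-3/4) = 6**(3/4)*(-486*log(2) + sqrt(2) + 648)/162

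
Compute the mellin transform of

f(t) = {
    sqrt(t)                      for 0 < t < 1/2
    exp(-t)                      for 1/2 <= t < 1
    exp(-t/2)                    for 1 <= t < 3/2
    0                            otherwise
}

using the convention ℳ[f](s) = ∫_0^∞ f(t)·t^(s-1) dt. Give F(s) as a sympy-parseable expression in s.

(2**s*(2*s + 1)*uppergamma(s, 1/2) - 2**s*(2*s + 1)*uppergamma(s, 1) + 4**s*(2*s + 1)*uppergamma(s, 1/2) - 4**s*(2*s + 1)*uppergamma(s, 3/4) + sqrt(2))/(2**s*(2*s + 1))
  Re(s) > -1/2

summing 3 kernel integrals split by 1/2, 1 yields ℳ[f](s)
on [0, 1/2): add ∫ sqrt(t)·t^(s-1) dt
on [1/2, 1) integrate f = exp(-t) against the kernel
segment 1 to 3/2 holds exp(-t/2); add its integral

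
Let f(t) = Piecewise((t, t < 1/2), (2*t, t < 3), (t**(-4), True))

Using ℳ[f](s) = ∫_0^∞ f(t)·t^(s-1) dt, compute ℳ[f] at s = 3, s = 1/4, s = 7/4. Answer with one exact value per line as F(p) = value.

slice at 1/2, 3, transform all 3 pieces, and sum them
piece [0, 1/2): integrate t against the kernel
for t in [1/2, 3): the term is ∫ 2*t·t^(s-1)
∫ t**(-4)·t^(s-1) over [3, ∞)

F(3) = 7837/192
F(1/4) = 2**(3/4)*(-243 + 2918*6**(1/4))/1215
F(7/4) = 2**(1/4)*(-243 + 17540*6**(3/4))/5346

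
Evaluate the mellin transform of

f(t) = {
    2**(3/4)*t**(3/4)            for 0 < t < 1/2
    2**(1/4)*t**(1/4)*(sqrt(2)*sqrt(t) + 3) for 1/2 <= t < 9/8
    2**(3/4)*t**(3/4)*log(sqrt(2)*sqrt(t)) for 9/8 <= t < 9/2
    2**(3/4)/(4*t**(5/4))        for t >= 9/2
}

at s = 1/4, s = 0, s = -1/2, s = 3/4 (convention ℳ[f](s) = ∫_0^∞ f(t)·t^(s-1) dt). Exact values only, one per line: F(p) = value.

F(1/4) = 2**(3/4)*(162*log(2) + 143 + 486*log(3))/144
F(0) = -12 - 356*sqrt(3)/135 + log(2**(sqrt(6))*3**(-sqrt(6) + 4*sqrt(3))) + 23*sqrt(6)/3
F(-1/2) = -4532*sqrt(6)/567 + 4*sqrt(3) + log(2**(4*sqrt(3))*3**(-4*sqrt(3) + 4*sqrt(6))) + 12*sqrt(2)
F(3/4) = 2**(1/4)*(17 + 27*log(2) + 189*log(3))/24

reversing the common scale on t: t**(3/4) on [0, 1); t**(1/4)*(sqrt(t) + 3) on [1, 9/4); t**(3/4)*log(sqrt(t)) on [9/4, 9); …
the power substitution comes off first: t**(3/2) on [0, 1); sqrt(t)*(t + 3) on [1, 3/2); t**(3/2)*log(t) on [3/2, 3); …
the shared t-power comes off first: t on [0, 1); t + 3 on [1, 3/2); t*log(t) on [3/2, 3); …
decompose at 1/2, 9/8, 9/2; ℳ[f](s) sums the 4 pieces' integrals
segment 0 to 1/2 holds 2**(3/4)*t**(3/4); add its integral
segment [1/2, 9/8) carries 2**(1/4)*t**(1/4)*(sqrt(2)*sqrt(t) + 3); integrate it
∫ 2**(3/4)*t**(3/4)*log(sqrt(2)*sqrt(t))·t^(s-1) over [9/8, 9/2)
segment [9/2, ∞) carries 2**(3/4)/(4*t**(5/4)); integrate it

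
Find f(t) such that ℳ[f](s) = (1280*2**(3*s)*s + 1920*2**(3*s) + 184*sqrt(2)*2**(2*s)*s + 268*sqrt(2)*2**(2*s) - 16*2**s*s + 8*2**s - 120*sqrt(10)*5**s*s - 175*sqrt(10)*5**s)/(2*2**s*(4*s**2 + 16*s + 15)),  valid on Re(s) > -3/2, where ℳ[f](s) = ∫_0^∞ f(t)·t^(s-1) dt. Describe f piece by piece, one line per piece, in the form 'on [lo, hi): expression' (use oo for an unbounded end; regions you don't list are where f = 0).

on [0, 1): 4*t**(3/2)
on [1, 2): 6*t**(5/2)
on [2, 5/2): t**(3/2)/2
on [5/2, 4): 5*t**(5/2)

the 4 pieces separated at 1, 2, 5/2 each add one integral
for t in [0, 1): the term is ∫ 4*t**(3/2)·t^(s-1)
between 1 and 2 the integrand is 6*t**(5/2)·t^(s-1)
piece [2, 5/2): integrate t**(3/2)/2 against the kernel
on [5/2, 4) integrate f = 5*t**(5/2) against the kernel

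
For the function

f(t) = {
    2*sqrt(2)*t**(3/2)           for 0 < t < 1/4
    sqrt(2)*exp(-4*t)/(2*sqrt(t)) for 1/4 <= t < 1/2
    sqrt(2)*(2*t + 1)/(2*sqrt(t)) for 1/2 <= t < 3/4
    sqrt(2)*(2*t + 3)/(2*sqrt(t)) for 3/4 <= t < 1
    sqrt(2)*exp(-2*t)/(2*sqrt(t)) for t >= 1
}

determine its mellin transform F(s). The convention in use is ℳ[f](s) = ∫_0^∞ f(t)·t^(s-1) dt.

2**(1/2 - 2*s)*(10*2**(2*s)*(2*s - 1)*(2*s + 3) + 12*2**(2*s)*(2*s + 3) + 2**(s + 1/2)*(2*s - 1)*(2*s + 1)*(2*s + 3)*uppergamma(s - 1/2, 2) - 4*2**(s + 1/2)*(2*s - 1)*(2*s + 3) - 4*2**(s + 1/2)*(2*s + 3) - 8*3**(s + 1/2)*(2*s - 1)*(2*s + 3)/3 - 16*3**(s + 1/2)*(2*s + 3)/3 + 2*(2*s - 1)*(2*s + 1)*(2*s + 3)*uppergamma(s - 1/2, 1) - 2*(2*s - 1)*(2*s + 1)*(2*s + 3)*uppergamma(s - 1/2, 2) + (2*s - 1)*(2*s + 1))/(2*(2*s - 1)*(2*s + 1)*(2*s + 3))
  Re(s) > -3/2

back out the common scale on t: t**(3/2) on [0, 1/2); exp(-2*t)/sqrt(t) on [1/2, 1); (t + 1)/sqrt(t) on [1, 3/2); …
reversing the shared t-power: t on [0, 1/2); exp(-2*t)/t on [1/2, 1); (t + 1)/t on [1, 3/2); …
remove the shared t-power first: t**2 on [0, 1/2); exp(-2*t) on [1/2, 1); t + 1 on [1, 3/2); …
summing 5 kernel integrals split by 1/4, 1/2, 3/4, 1 yields ℳ[f](s)
segment 0 to 1/4 holds 2*sqrt(2)*t**(3/2); add its integral
the [1/4, 1/2) slice contributes ∫ sqrt(2)*exp(-4*t)/(2*sqrt(t))·t^(s-1) dt
∫ over [1/2, 3/4) of sqrt(2)*(2*t + 1)/(2*sqrt(t))·t^(s-1) joins the sum
segment [3/4, 1) carries sqrt(2)*(2*t + 3)/(2*sqrt(t)); integrate it
for t in [1, ∞): the term is ∫ sqrt(2)*exp(-2*t)/(2*sqrt(t))·t^(s-1)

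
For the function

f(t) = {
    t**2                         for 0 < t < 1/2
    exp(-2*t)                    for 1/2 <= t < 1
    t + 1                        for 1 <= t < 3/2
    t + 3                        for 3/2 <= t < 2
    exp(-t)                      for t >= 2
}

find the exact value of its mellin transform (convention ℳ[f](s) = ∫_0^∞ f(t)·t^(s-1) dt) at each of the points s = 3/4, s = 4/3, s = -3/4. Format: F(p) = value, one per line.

F(3/4) = 2**(1/4)*(-616*3**(3/4) - 440*2**(3/4) - 231*uppergamma(3/4, 2) + 21 + 231*2**(3/4)*uppergamma(3/4, 2) + 231*uppergamma(3/4, 1) + 2376*sqrt(2))/462
F(4/3) = 2**(2/3)*(-1260*3**(1/3) - 660*2**(1/3) - 280*uppergamma(4/3, 2) + 21 + 280*uppergamma(4/3, 1) + 560*2**(1/3)*uppergamma(4/3, 2) + 3480*2**(2/3))/1120
F(-3/4) = 2**(3/4)*(-4*2**(1/4)/3 - uppergamma(-3/4, 2) + 2**(1/4)*uppergamma(-3/4, 2)/2 + uppergamma(-3/4, 1) + 1/5 + 8*3**(1/4)/9 + sqrt(2))

breakpoints 1/2, 1, 3/2, 2: one integral from each of the 5 segments
segment 0 to 1/2 holds t**2; add its integral
piece [1/2, 1): integrate exp(-2*t) against the kernel
on [1, 3/2) integrate f = (t + 1) against the kernel
on [3/2, 2) integrate f = (t + 3) against the kernel
the [2, ∞) slice contributes ∫ exp(-t)·t^(s-1) dt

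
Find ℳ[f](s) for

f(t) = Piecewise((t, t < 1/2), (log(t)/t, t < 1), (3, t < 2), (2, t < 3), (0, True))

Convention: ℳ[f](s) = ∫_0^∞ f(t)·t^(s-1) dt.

breakpoints 1/2, 1, 2: one integral from each of the 4 segments
∫ t·t^(s-1) over [0, 1/2)
segment [1/2, 1) carries log(t)/t; integrate it
[1, 2) adds the kernel integral of 3
∫ over [2, 3) of 2·t^(s-1) joins the sum

(2*2**(2*s)*(s + 1)*(s**2 - 2*s + 1) - 2*2**s*s*(s + 1) - 6*2**s*(s + 1)*(s**2 - 2*s + 1) + 4*6**s*(s + 1)*(s**2 - 2*s + 1) + 4*s**2*(s + 1)*log(2) - 4*s*(s + 1)*log(2) + 4*s*(s + 1) + s*(s**2 - 2*s + 1))/(2*2**s*s*(s + 1)*(s**2 - 2*s + 1))
  Re(s) > -1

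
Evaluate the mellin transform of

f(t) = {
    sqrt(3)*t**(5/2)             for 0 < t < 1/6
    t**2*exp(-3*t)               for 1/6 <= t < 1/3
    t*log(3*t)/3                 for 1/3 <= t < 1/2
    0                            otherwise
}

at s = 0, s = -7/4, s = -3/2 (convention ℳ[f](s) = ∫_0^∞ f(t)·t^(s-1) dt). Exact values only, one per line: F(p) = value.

F(0) = -2*exp(-1)/9 - 1/18 + sqrt(2)/180 + log(205891132094649/1073741824)/180 + exp(-1/2)/6
F(-7/4) = 6**(3/4)*(-32*3**(1/4) + log(2**(24*3**(1/4))/3**(24*3**(1/4))) - 27*2**(1/4)*uppergamma(1/4, 1) + 27*2**(1/4)*uppergamma(1/4, 1/2) + 18*sqrt(2) + 48*2**(1/4))/162
F(-3/2) = -4*sqrt(2)/3 - 2*sqrt(2)*log(3)/3 - sqrt(3)*sqrt(pi)*erfc(1)/3 + sqrt(3)*sqrt(pi)*erfc(sqrt(2)/2)/3 + 2*sqrt(2)*log(2)/3 + 3*sqrt(3)/2

back out the shared t-power: sqrt(3)*sqrt(t) on [0, 1/6); exp(-3*t) on [1/6, 1/3); log(3*t)/(3*t) on [1/3, 1/2)
peel off the common scale on t: sqrt(t) on [0, 1/2); exp(-t) on [1/2, 1); log(t)/t on [1, 3/2)
treat the 3 regions marked off by 1/6, 1/3 separately and sum
∫ sqrt(3)*t**(5/2)·t^(s-1) over [0, 1/6)
on [1/6, 1/3) integrate f = t**2*exp(-3*t) against the kernel
the [1/3, 1/2) slice contributes ∫ t*log(3*t)/3·t^(s-1) dt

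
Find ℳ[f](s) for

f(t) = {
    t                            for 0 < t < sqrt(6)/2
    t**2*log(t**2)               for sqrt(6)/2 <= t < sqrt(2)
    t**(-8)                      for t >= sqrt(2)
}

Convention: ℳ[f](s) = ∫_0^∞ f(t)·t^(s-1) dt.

reversing the power substitution: sqrt(t) on [0, 3/2); t*log(t) on [3/2, 2); t**(-4) on [2, ∞)
integrate the 3 segments split at sqrt(6)/2, sqrt(2), then add the results
on [0, sqrt(6)/2): add ∫ t·t^(s-1) dt
on [sqrt(6)/2, sqrt(2)) integrate f = t**2*log(t**2) against the kernel
[sqrt(2), ∞) adds the kernel integral of t**(-8)

(sqrt(2)/2)**s*(32*2**s*s*(s - 8)*(s + 1)*log(2) - 64*2**s*(s - 8)*(s + 1) + 64*2**s*(s - 8)*(s + 1)*log(2) - 2**s*(s + 1)*(s**2 + 4*s + 4) + 3**(s/2)*s*(s - 8)*(s + 1)*(-24*log(3) + 24*log(2)) + 3**(s/2)*(s - 8)*(s + 1)*(-48*log(3) + 48*log(2)) + 48*3**(s/2)*(s - 8)*(s + 1) + 8*3**(s/2)*sqrt(6)*(s - 8)*(s**2 + 4*s + 4))/(16*(s - 8)*(s + 1)*(s**2 + 4*s + 4))
  -1 < Re(s) < 8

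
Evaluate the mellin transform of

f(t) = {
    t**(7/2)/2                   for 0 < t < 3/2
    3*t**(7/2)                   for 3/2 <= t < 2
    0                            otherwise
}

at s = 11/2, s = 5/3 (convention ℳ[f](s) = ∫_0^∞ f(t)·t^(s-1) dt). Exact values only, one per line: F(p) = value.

F(11/2) = 491483/3072
F(5/3) = 9*2**(1/6)*(-405*2**(2/3)*3**(1/6) + 4096)/1984

integrate the 2 segments split at 3/2, then add the results
segment [0, 3/2) carries t**(7/2)/2; integrate it
for t in [3/2, 2): the term is ∫ 3*t**(7/2)·t^(s-1)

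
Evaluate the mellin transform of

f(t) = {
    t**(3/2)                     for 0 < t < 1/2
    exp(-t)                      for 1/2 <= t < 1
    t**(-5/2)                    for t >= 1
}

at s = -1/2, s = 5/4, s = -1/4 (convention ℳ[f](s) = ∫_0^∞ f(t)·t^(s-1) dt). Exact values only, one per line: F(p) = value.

along the cuts 1/2, 1, ℳ[f](s) splits into 3 integrals
the [0, 1/2) slice contributes ∫ t**(3/2)·t^(s-1) dt
the [1/2, 1) slice contributes ∫ exp(-t)·t^(s-1) dt
segment [1, ∞) carries t**(-5/2); integrate it

F(-1/2) = -2*sqrt(pi)*erfc(sqrt(2)/2) - 2*exp(-1) + 2*sqrt(pi)*erfc(1) + 5/6 + 2*sqrt(2)*exp(-1/2)
F(5/4) = -uppergamma(5/4, 1) + 2**(1/4)/22 + uppergamma(5/4, 1/2) + 4/5
F(-1/4) = -uppergamma(-1/4, 1) + 2**(3/4)/5 + 4/11 + uppergamma(-1/4, 1/2)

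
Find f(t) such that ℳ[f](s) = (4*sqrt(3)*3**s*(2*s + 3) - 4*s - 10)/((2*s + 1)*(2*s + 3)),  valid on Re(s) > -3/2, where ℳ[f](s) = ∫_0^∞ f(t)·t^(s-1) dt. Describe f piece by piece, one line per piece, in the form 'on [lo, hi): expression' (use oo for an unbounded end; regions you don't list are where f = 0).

split f at 1: ℳ[f](s) collects 2 kernel integrals
on [0, 1): add ∫ t**(3/2)·t^(s-1) dt
for t in [1, 3): the term is ∫ 2*sqrt(t)·t^(s-1)

on [0, 1): t**(3/2)
on [1, 3): 2*sqrt(t)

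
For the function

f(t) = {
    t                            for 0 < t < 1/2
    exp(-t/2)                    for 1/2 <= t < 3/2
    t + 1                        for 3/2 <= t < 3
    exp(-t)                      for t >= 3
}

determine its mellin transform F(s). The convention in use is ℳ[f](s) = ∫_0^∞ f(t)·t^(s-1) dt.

decompose at 1/2, 3/2, 3; ℳ[f](s) sums the 4 pieces' integrals
on [0, 1/2) integrate f = t against the kernel
the [1/2, 3/2) slice contributes ∫ exp(-t/2)·t^(s-1) dt
piece [3/2, 3): integrate (t + 1) against the kernel
∫ over [3, ∞) of exp(-t)·t^(s-1) joins the sum

(2*2**s*s*(s + 1)*uppergamma(s, 3) - 5*3**s*s - 2*3**s + 2*4**s*s*(s + 1)*uppergamma(s, 1/4) - 2*4**s*s*(s + 1)*uppergamma(s, 3/4) + 8*6**s*s + 2*6**s + s)/(2*2**s*s*(s + 1))
  Re(s) > -1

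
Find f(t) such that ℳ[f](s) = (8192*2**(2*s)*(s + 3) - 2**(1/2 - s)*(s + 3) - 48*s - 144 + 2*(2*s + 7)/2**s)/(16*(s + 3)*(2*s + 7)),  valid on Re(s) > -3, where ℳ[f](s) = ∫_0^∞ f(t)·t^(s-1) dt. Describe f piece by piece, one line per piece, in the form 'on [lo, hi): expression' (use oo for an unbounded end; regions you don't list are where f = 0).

breakpoints 1/2, 1: one integral from each of the 3 segments
over [0, 1/2), the kernel integral of t**3 enters the sum
over [1/2, 1), the kernel integral of t**(7/2)/2 enters the sum
segment [1, 4) carries 2*t**(7/2); integrate it

on [0, 1/2): t**3
on [1/2, 1): t**(7/2)/2
on [1, 4): 2*t**(7/2)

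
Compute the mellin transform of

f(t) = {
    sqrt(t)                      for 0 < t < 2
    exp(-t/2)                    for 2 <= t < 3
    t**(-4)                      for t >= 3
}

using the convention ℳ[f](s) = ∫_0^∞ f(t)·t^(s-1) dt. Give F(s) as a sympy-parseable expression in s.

(2**s*(s - 4)*(2*s + 1)*uppergamma(s, 1) - 2**s*(s - 4)*(2*s + 1)*uppergamma(s, 3/2) + 2*2**(s + 1/2)*(s - 4) - 3**s*(2*s + 1)/81)/((s - 4)*(2*s + 1))
  -1/2 < Re(s) < 4

summing 3 kernel integrals split by 2, 3 yields ℳ[f](s)
∫ sqrt(t)·t^(s-1) over [0, 2)
for t in [2, 3): the term is ∫ exp(-t/2)·t^(s-1)
on [3, ∞) integrate f = t**(-4) against the kernel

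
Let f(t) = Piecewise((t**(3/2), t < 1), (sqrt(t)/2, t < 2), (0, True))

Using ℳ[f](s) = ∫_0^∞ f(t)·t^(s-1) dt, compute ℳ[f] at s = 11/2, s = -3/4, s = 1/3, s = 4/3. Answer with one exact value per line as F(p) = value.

remove the shared t-power first: t on [0, 1); 1/2 on [1, 2)
linearity at 1 turns ℳ[f](s) into 2 summed integrals
between 0 and 1 the integrand is t**(3/2)·t^(s-1)
∫ sqrt(t)/2·t^(s-1) over [1, 2)

F(11/2) = 151/28
F(-3/4) = 10/3 - 2**(3/4)
F(1/3) = -3/55 + 3*2**(5/6)/5
F(4/3) = 15/187 + 6*2**(5/6)/11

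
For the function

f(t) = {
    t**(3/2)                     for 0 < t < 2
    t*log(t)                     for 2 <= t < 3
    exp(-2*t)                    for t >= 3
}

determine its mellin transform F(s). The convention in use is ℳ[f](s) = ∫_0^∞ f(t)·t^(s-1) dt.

(-12**s*s*(2*s + 3)*log(4) - 12**s*(2*s + 3)*log(4) + 12**s*(4*s + 6) + 12**s*sqrt(2)*(4*s**2 + 8*s + 4) + 3*18**s*s*(2*s + 3)*log(3) + 18**s*(-6*s - 9) + 3*18**s*(2*s + 3)*log(3) + 3**s*(2*s + 3)*(s**2 + 2*s + 1)*uppergamma(s, 6))/(6**s*(2*s + 3)*(s**2 + 2*s + 1))
  Re(s) > -3/2

summing 3 kernel integrals split by 2, 3 yields ℳ[f](s)
segment 0 to 2 holds t**(3/2); add its integral
∫ over [2, 3) of t*log(t)·t^(s-1) joins the sum
the [3, ∞) slice contributes ∫ exp(-2*t)·t^(s-1) dt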